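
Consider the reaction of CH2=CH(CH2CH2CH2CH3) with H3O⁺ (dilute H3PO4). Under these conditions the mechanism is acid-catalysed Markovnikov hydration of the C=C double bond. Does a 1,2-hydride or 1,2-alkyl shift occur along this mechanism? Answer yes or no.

no

The first-formed carbocation is secondary.
No single 1,2-shift to an adjacent carbon would produce a more-substituted cation than the one already present, so no rearrangement occurs.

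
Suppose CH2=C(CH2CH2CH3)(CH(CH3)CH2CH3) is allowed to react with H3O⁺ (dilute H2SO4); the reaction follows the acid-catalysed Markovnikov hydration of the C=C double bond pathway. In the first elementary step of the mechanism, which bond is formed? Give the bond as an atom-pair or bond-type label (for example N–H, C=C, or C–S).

Step 1: Protonation of the alkene by H3O⁺: the π bond acts as the nucleophile and picks up H⁺, giving the more stable (Markovnikov) tertiary carbocation. H2O is released.
The bond formed in this step is the C–H bond.

C–H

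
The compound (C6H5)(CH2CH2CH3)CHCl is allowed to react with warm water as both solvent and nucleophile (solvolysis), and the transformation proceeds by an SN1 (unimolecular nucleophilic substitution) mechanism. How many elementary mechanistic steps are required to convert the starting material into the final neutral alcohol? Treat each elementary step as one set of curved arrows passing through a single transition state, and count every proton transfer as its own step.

Step 1: Ionisation: the C–Cl σ-bond cleaves heterolytically; both bonding electrons depart with Cl⁻, leaving a secondary carbocation at the α-carbon.
(No 1,2-shift: no single shift to an adjacent carbon would give a more stable cation.)
Step 2: Nucleophilic capture: the oxygen of H2O bonds to the cationic carbon, producing an oxonium-ion intermediate.
Step 3: A second solvent molecule removes the proton on oxygen, giving the neutral alcohol product.
Total: 3 elementary steps.

3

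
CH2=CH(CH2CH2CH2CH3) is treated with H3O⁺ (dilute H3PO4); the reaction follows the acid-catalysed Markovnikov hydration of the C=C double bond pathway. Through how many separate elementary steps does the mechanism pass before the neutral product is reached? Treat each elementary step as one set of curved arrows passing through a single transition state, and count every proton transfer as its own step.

Step 1: Electrophilic addition begins with the π(C=C) electrons forming a bond to the proton of H3O⁺. Following Markovnikov's rule, the resulting cation is secondary. H2O is released.
(No 1,2-shift: no single shift to an adjacent carbon would give a more stable cation.)
Step 2: A lone pair on the oxygen of H2O attacks the carbocation, forming a C–O bond and an oxonium ion (a protonated alcohol).
Step 3: Proton transfer from the O–H of the oxonium ion to H2O completes the catalytic cycle and yields the alcohol.
Total: 3 elementary steps.

3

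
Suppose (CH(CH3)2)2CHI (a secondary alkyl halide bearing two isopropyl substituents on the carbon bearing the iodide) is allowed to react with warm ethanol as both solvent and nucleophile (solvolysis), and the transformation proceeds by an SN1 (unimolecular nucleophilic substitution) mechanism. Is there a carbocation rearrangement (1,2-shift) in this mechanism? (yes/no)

yes

The first-formed carbocation is secondary.
The adjacent isopropyl carbon already bears 2 other carbon substituents and has a hydrogen to migrate; after a 1,2-hydride shift from that carbon the positive charge sits on a tertiary centre.
Tertiary is more stable than secondary, so the shift occurs.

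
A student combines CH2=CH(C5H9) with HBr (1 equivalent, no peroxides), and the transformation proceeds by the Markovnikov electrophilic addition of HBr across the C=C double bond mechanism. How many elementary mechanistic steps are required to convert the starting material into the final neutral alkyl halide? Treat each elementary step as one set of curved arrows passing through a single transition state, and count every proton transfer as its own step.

3

Step 1: Protonation of the alkene by HBr: the π bond acts as the nucleophile and picks up H⁺, giving the more stable (Markovnikov) secondary carbocation. The H–Br bond breaks heterolytically, releasing Br⁻.
Step 2: A hydride (H with its bonding pair) migrates from the adjacent cyclopentyl carbon to the cationic centre — a 1,2-hydride shift — upgrading the secondary cation to a tertiary one.
Step 3: The Br⁻ anion donates a lone pair to the carbocation, forming the new C–Br σ-bond and giving the neutral alkyl halide.
Total: 3 elementary steps.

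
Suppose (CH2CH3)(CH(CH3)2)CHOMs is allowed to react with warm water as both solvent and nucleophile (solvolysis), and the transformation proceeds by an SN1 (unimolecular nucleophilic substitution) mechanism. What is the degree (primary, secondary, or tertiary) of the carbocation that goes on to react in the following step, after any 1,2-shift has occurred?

Step 1: Unassisted departure of MsO⁻ (taking the C–O bonding pair) generates a secondary carbocation.
Step 2: Carbocation rearrangement: a 1,2-hydride shift from the adjacent isopropyl carbon converts the initially-formed secondary cation into the more stable tertiary cation.
The cation rearranges from secondary to tertiary via a 1,2-hydride shift from the adjacent isopropyl carbon; the tertiary cation is what reacts next.

tertiary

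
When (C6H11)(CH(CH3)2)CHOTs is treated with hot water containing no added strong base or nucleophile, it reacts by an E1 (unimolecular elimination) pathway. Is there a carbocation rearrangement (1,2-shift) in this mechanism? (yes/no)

yes

The first-formed carbocation is secondary.
The adjacent cyclohexyl carbon already bears 2 other carbon substituents and has a hydrogen to migrate; after a 1,2-hydride shift from that carbon the positive charge sits on a tertiary centre.
Tertiary is more stable than secondary, so the shift occurs.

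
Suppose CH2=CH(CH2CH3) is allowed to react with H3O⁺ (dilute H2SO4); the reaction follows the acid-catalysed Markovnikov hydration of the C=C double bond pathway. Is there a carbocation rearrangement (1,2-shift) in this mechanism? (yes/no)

The first-formed carbocation is secondary.
No single 1,2-shift to an adjacent carbon would produce a more-substituted cation than the one already present, so no rearrangement occurs.

no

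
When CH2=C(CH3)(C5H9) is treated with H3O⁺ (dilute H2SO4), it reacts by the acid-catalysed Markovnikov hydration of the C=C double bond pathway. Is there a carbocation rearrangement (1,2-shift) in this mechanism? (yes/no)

no

The first-formed carbocation is tertiary.
No single 1,2-shift to an adjacent carbon would produce a more-substituted cation than the one already present, so no rearrangement occurs.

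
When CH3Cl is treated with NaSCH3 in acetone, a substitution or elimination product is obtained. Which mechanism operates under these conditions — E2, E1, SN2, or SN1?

SN2

Conditions: a methyl substrate with a strong nucleophile in the polar aprotic solvent acetone.
These conditions are the textbook signature of the SN2 pathway.
An unhindered substrate with a strong nucleophile in a polar aprotic solvent favours one-step backside displacement.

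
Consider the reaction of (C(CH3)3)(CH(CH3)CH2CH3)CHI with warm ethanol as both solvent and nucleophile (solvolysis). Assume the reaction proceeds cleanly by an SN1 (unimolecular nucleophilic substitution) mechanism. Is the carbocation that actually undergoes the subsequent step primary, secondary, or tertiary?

tertiary

Step 1: Unassisted departure of I⁻ (taking the C–I bonding pair) generates a secondary carbocation.
Step 2: A hydride (H with its bonding pair) migrates from the adjacent sec-butyl carbon to the cationic centre — a 1,2-hydride shift — upgrading the secondary cation to a tertiary one.
The cation rearranges from secondary to tertiary via a 1,2-hydride shift from the adjacent sec-butyl carbon; the tertiary cation is what reacts next.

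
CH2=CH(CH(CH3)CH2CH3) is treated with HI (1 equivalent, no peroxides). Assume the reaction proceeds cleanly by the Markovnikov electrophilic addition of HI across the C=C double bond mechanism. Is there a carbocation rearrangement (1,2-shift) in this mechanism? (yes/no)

The first-formed carbocation is secondary.
The adjacent sec-butyl carbon already bears 2 other carbon substituents and has a hydrogen to migrate; after a 1,2-hydride shift from that carbon the positive charge sits on a tertiary centre.
Tertiary is more stable than secondary, so the shift occurs.

yes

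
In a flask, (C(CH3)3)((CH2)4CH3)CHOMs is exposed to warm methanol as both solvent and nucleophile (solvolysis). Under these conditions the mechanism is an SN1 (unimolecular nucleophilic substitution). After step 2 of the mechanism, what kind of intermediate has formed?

Step 1: Ionisation: the C–O σ-bond cleaves heterolytically; both bonding electrons depart with MsO⁻, leaving a secondary carbocation at the α-carbon.
Step 2: A 1,2-methyl shift from the adjacent tert-butyl carbon moves the positive charge from the secondary centre to an adjacent carbon, generating a more stable tertiary carbocation.
After step 2 the species present is a tertiary carbocation.

tertiary carbocation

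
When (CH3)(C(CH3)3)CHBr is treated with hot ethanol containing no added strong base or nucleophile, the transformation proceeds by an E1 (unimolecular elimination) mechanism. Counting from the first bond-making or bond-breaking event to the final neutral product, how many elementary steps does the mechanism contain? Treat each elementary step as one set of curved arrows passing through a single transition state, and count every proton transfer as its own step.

Step 1: The C–Br bond breaks with both electrons going to the bromide; Br⁻ leaves and a secondary carbocation remains.
Step 2: Carbocation rearrangement: a 1,2-methyl shift from the adjacent tert-butyl carbon converts the initially-formed secondary cation into the more stable tertiary cation.
Step 3: Loss of a β-proton to an ethanol molecule of the solvent: the C–H bonding pair collapses toward the cationic carbon to form the C=C π bond, yielding the alkene.
Total: 3 elementary steps.

3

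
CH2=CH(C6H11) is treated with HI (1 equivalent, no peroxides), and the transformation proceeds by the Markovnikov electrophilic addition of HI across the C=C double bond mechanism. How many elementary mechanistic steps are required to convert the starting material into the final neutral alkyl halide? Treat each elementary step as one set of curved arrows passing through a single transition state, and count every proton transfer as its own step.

3

Step 1: The π electrons of the C=C bond attack a proton of HI; Markovnikov addition places the new C–H on the less-substituted alkene carbon, so the positive charge ends up on the more-substituted carbon — a secondary carbocation. The H–I bond breaks heterolytically, releasing I⁻.
Step 2: A hydride (H with its bonding pair) migrates from the adjacent cyclohexyl carbon to the cationic centre — a 1,2-hydride shift — upgrading the secondary cation to a tertiary one.
Step 3: Nucleophilic attack by I⁻ on the carbocation completes the addition, giving R–I.
Total: 3 elementary steps.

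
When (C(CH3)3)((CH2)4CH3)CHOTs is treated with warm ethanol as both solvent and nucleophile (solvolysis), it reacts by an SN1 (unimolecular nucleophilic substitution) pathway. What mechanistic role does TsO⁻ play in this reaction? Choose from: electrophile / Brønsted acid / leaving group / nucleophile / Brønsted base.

leaving group

Step 1: The C–O bond breaks with both electrons going to the tosylate; TsO⁻ leaves and a secondary carbocation remains.
TsO⁻ departs with both electrons of the breaking σ-bond — that is the definition of a leaving group.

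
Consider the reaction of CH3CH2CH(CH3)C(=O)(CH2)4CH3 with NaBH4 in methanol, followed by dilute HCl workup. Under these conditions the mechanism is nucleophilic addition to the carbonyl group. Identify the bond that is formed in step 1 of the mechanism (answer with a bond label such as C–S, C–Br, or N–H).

Step 1: A lone pair / filled orbital on H⁻ (delivered from BH4⁻) attacks the electrophilic carbonyl carbon; the π(C=O) electrons shift onto oxygen, producing a tetrahedral alkoxide intermediate.
The bond formed in this step is the C–H bond.

C–H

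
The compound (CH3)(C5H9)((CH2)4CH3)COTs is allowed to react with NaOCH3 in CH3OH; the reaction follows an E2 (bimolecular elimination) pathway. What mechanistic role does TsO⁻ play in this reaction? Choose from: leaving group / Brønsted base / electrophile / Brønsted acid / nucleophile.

leaving group

Step 1: Concerted anti-periplanar elimination: CH3O⁻ abstracts a β-H while TsO⁻ leaves, and the C–H electrons become the new C=C π bond — all in a single transition state.
TsO⁻ departs with both electrons of the breaking σ-bond — that is the definition of a leaving group.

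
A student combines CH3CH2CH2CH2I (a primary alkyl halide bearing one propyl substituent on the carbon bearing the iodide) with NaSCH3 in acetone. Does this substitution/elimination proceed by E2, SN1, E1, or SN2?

SN2

Conditions: a primary substrate with a strong nucleophile in the polar aprotic solvent acetone.
These conditions are the textbook signature of the SN2 pathway.
An unhindered substrate with a strong nucleophile in a polar aprotic solvent favours one-step backside displacement.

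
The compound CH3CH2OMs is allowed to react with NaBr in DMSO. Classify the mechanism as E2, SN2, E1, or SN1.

SN2

Conditions: a primary substrate with a strong nucleophile in the polar aprotic solvent DMSO.
These conditions are the textbook signature of the SN2 pathway.
An unhindered substrate with a strong nucleophile in a polar aprotic solvent favours one-step backside displacement.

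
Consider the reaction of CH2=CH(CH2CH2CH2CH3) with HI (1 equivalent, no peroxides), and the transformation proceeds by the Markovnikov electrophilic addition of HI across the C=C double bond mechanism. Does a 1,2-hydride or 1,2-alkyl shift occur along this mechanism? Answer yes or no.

no

The first-formed carbocation is secondary.
No single 1,2-shift to an adjacent carbon would produce a more-substituted cation than the one already present, so no rearrangement occurs.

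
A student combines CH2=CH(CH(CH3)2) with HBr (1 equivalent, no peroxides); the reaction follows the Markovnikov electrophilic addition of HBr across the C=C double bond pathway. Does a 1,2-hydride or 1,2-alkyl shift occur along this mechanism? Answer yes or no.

The first-formed carbocation is secondary.
The adjacent isopropyl carbon already bears 2 other carbon substituents and has a hydrogen to migrate; after a 1,2-hydride shift from that carbon the positive charge sits on a tertiary centre.
Tertiary is more stable than secondary, so the shift occurs.

yes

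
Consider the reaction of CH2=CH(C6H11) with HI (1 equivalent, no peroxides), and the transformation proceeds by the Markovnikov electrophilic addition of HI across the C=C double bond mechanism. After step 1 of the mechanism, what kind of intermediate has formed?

Step 1: Protonation of the alkene by HI: the π bond acts as the nucleophile and picks up H⁺, giving the more stable (Markovnikov) secondary carbocation. The H–I bond breaks heterolytically, releasing I⁻.
After step 1 the species present is a secondary carbocation.

secondary carbocation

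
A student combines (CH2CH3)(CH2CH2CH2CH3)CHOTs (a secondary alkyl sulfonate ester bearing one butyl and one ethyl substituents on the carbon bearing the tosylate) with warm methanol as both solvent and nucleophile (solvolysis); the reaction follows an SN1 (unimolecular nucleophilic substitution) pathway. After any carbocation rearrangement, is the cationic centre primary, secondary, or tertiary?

secondary

Step 1: The C–O bond breaks with both electrons going to the tosylate; TsO⁻ leaves and a secondary carbocation remains.
No single 1,2-shift to an adjacent carbon would give a more-substituted cation, so no rearrangement occurs.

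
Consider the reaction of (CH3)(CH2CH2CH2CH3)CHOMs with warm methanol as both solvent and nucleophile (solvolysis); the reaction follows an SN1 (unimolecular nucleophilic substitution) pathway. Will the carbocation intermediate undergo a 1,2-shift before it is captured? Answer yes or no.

no

The first-formed carbocation is secondary.
No single 1,2-shift to an adjacent carbon would produce a more-substituted cation than the one already present, so no rearrangement occurs.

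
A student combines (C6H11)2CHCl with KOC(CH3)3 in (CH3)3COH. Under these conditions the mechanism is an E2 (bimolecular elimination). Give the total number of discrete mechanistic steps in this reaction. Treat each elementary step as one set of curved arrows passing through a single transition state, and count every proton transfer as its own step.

1

Step 1: The strong base (CH3)3CO⁻ removes a β-hydrogen; in the same concerted event the electrons of the breaking C–H bond form the new π(C=C) bond and the C–Cl σ-bond breaks, expelling Cl⁻. Anti-periplanar geometry; one transition state.
Total: 1 elementary step.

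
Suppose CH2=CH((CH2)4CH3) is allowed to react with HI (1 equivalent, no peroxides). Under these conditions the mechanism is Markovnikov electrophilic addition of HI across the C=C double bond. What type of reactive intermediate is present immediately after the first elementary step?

Step 1: Electrophilic addition begins with the π(C=C) electrons forming a bond to the proton of HI. Following Markovnikov's rule, the resulting cation is secondary. The H–I bond breaks heterolytically, releasing I⁻.
After step 1 the species present is a secondary carbocation.

secondary carbocation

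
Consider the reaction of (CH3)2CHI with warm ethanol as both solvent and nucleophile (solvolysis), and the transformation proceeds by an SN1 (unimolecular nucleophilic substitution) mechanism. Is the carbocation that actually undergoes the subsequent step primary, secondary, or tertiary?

secondary

Step 1: The C–I bond breaks with both electrons going to the iodide; I⁻ leaves and a secondary carbocation remains.
No single 1,2-shift to an adjacent carbon would give a more-substituted cation, so no rearrangement occurs.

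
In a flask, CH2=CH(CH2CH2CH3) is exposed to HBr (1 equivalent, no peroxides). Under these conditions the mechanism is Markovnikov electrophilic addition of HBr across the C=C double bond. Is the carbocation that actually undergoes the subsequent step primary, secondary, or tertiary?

secondary

Step 1: The π electrons of the C=C bond attack a proton of HBr; Markovnikov addition places the new C–H on the less-substituted alkene carbon, so the positive charge ends up on the more-substituted carbon — a secondary carbocation. The H–Br bond breaks heterolytically, releasing Br⁻.
No single 1,2-shift to an adjacent carbon would give a more-substituted cation, so no rearrangement occurs.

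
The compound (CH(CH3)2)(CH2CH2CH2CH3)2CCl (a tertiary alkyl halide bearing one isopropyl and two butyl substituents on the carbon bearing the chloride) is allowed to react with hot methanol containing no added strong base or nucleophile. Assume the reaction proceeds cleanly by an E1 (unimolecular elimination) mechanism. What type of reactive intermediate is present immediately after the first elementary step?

tertiary carbocation

Step 1: Unassisted departure of Cl⁻ (taking the C–Cl bonding pair) generates a tertiary carbocation.
After step 1 the species present is a tertiary carbocation.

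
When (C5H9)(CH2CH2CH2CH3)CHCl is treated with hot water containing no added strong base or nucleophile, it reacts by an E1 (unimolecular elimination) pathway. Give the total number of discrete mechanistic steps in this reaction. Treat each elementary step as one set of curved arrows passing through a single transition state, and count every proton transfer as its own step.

Step 1: Ionisation: the C–Cl σ-bond cleaves heterolytically; both bonding electrons depart with Cl⁻, leaving a secondary carbocation at the α-carbon.
Step 2: A 1,2-hydride shift from the adjacent cyclopentyl carbon moves the positive charge from the secondary centre to an adjacent carbon, generating a more stable tertiary carbocation.
Step 3: A water molecule (solvent) deprotonates a β-carbon; as the C–H bond breaks, those electrons form the new alkene π bond.
Total: 3 elementary steps.

3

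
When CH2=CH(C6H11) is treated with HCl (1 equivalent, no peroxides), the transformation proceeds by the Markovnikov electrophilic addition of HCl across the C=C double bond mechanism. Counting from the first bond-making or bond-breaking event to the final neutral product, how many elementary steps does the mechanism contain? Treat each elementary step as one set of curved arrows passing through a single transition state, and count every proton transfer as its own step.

3

Step 1: Protonation of the alkene by HCl: the π bond acts as the nucleophile and picks up H⁺, giving the more stable (Markovnikov) secondary carbocation. The H–Cl bond breaks heterolytically, releasing Cl⁻.
Step 2: Carbocation rearrangement: a 1,2-hydride shift from the adjacent cyclohexyl carbon converts the initially-formed secondary cation into the more stable tertiary cation.
Step 3: Nucleophilic attack by Cl⁻ on the carbocation completes the addition, giving R–Cl.
Total: 3 elementary steps.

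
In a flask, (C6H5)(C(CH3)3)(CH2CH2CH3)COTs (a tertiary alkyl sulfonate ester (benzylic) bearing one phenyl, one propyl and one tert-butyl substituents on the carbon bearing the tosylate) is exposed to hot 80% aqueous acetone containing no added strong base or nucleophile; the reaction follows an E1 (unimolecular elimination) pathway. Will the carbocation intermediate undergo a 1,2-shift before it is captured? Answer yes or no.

no

The first-formed carbocation is tertiary.
No single 1,2-shift to an adjacent carbon would produce a more-substituted cation than the one already present, so no rearrangement occurs.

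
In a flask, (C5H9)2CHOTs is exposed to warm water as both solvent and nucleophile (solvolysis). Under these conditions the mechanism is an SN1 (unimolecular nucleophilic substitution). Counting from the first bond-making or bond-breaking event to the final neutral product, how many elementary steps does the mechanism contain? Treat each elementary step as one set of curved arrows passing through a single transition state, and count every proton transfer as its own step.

Step 1: Rate-determining heterolysis of the C–O bond gives TsO⁻ and a secondary carbocation.
Step 2: A hydride (H with its bonding pair) migrates from the adjacent cyclopentyl carbon to the cationic centre — a 1,2-hydride shift — upgrading the secondary cation to a tertiary one.
Step 3: Nucleophilic capture: the oxygen of H2O bonds to the cationic carbon, producing an oxonium-ion intermediate.
Step 4: Deprotonation of the oxonium oxygen by solvent water yields the neutral alcohol.
Total: 4 elementary steps.

4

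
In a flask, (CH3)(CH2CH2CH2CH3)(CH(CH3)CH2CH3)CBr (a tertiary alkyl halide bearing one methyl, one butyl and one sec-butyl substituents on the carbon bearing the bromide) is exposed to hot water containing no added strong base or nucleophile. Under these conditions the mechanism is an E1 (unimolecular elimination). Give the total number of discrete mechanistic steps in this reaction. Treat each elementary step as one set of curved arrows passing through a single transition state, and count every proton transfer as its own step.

Step 1: The C–Br bond breaks with both electrons going to the bromide; Br⁻ leaves and a tertiary carbocation remains.
(No 1,2-shift: no single shift to an adjacent carbon would give a more stable cation.)
Step 2: A weak base (a water molecule from the solvent) removes a proton from a carbon adjacent to the cationic centre; the electrons of that C–H bond become the new π(C=C) bond, giving the alkene.
Total: 2 elementary steps.

2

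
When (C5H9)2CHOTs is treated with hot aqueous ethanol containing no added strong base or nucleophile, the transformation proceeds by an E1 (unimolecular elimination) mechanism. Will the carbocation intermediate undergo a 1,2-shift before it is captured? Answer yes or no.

yes

The first-formed carbocation is secondary.
The adjacent cyclopentyl carbon already bears 2 other carbon substituents and has a hydrogen to migrate; after a 1,2-hydride shift from that carbon the positive charge sits on a tertiary centre.
Tertiary is more stable than secondary, so the shift occurs.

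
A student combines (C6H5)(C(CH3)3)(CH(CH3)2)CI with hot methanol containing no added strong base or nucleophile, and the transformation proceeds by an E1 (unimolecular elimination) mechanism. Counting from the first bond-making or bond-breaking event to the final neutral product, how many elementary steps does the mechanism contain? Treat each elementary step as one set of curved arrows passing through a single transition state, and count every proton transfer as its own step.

Step 1: Ionisation: the C–I σ-bond cleaves heterolytically; both bonding electrons depart with I⁻, leaving a tertiary carbocation at the α-carbon.
(No 1,2-shift: no single shift to an adjacent carbon would give a more stable cation.)
Step 2: A methanol molecule (solvent) deprotonates a β-carbon; as the C–H bond breaks, those electrons form the new alkene π bond.
Total: 2 elementary steps.

2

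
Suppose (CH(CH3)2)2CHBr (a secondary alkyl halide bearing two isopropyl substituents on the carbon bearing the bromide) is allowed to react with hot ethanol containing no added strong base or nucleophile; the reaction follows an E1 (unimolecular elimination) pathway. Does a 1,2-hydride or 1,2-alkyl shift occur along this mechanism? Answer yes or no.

yes

The first-formed carbocation is secondary.
The adjacent isopropyl carbon already bears 2 other carbon substituents and has a hydrogen to migrate; after a 1,2-hydride shift from that carbon the positive charge sits on a tertiary centre.
Tertiary is more stable than secondary, so the shift occurs.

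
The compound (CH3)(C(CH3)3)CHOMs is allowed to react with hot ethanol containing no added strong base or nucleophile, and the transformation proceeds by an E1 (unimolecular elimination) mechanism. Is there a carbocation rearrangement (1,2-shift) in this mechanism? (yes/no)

yes

The first-formed carbocation is secondary.
The adjacent tert-butyl carbon has no hydrogen but bears methyl groups; migration of one methyl with its bonding pair (a 1,2-methyl shift) places the charge on a tertiary centre.
Tertiary is more stable than secondary, so the shift occurs.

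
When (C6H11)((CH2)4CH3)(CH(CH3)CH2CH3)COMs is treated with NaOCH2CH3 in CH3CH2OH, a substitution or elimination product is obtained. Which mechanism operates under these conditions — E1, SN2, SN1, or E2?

Conditions: a strong base with a tertiary substrate bearing a β-hydrogen.
These conditions are the textbook signature of the E2 pathway.
A strong (often hindered) base removes a β-H in concert with loss of the leaving group — bimolecular elimination.

E2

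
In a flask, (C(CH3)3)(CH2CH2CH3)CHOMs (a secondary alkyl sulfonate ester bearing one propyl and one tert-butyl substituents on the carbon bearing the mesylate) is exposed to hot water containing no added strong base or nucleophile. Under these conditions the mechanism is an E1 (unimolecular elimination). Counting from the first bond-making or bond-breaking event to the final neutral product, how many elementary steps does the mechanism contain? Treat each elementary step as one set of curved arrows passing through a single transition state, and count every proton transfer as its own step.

3

Step 1: Ionisation: the C–O σ-bond cleaves heterolytically; both bonding electrons depart with MsO⁻, leaving a secondary carbocation at the α-carbon.
Step 2: A methyl group with its bonding pair migrates from the adjacent tert-butyl carbon to the cationic centre — a 1,2-methyl shift — upgrading the secondary cation to a tertiary one.
Step 3: Loss of a β-proton to a water molecule of the solvent: the C–H bonding pair collapses toward the cationic carbon to form the C=C π bond, yielding the alkene.
Total: 3 elementary steps.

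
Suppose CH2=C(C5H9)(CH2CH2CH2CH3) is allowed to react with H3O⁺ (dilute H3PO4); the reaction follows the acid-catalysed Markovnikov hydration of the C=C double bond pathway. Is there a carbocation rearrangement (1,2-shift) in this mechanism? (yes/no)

The first-formed carbocation is tertiary.
No single 1,2-shift to an adjacent carbon would produce a more-substituted cation than the one already present, so no rearrangement occurs.

no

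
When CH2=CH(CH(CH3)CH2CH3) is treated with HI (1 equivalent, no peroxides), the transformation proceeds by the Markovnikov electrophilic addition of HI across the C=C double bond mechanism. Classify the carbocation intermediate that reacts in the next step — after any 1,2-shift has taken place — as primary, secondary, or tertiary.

Step 1: The π electrons of the C=C bond attack a proton of HI; Markovnikov addition places the new C–H on the less-substituted alkene carbon, so the positive charge ends up on the more-substituted carbon — a secondary carbocation. The H–I bond breaks heterolytically, releasing I⁻.
Step 2: Carbocation rearrangement: a 1,2-hydride shift from the adjacent sec-butyl carbon converts the initially-formed secondary cation into the more stable tertiary cation.
The cation rearranges from secondary to tertiary via a 1,2-hydride shift from the adjacent sec-butyl carbon; the tertiary cation is what reacts next.

tertiary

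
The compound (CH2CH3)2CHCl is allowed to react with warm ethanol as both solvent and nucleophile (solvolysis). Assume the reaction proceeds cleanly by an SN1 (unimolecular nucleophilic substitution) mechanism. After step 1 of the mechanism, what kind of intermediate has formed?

secondary carbocation

Step 1: Ionisation: the C–Cl σ-bond cleaves heterolytically; both bonding electrons depart with Cl⁻, leaving a secondary carbocation at the α-carbon.
After step 1 the species present is a secondary carbocation.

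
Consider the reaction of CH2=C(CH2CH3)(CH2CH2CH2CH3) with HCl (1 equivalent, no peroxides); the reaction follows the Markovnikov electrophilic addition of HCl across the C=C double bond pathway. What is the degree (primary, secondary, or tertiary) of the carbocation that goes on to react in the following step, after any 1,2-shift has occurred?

tertiary

Step 1: The π electrons of the C=C bond attack a proton of HCl; Markovnikov addition places the new C–H on the less-substituted alkene carbon, so the positive charge ends up on the more-substituted carbon — a tertiary carbocation. The H–Cl bond breaks heterolytically, releasing Cl⁻.
No single 1,2-shift to an adjacent carbon would give a more-substituted cation, so no rearrangement occurs.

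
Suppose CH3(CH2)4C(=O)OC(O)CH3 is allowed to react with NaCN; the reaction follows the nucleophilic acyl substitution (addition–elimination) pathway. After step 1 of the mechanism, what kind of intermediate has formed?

tetrahedral intermediate

Step 1: CN⁻ adds to the carbonyl carbon; the C=O π electrons shift onto oxygen and a tetrahedral alkoxide intermediate forms.
After step 1 the species present is a tetrahedral intermediate.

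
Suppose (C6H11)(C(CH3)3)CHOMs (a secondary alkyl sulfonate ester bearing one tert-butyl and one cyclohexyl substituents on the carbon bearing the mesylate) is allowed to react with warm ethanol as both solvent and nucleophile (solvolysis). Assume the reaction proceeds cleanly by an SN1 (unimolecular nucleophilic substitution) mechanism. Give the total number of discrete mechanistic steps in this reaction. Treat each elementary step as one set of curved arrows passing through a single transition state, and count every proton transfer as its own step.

4

Step 1: Ionisation: the C–O σ-bond cleaves heterolytically; both bonding electrons depart with MsO⁻, leaving a secondary carbocation at the α-carbon.
Step 2: A 1,2-hydride shift from the adjacent cyclohexyl carbon moves the positive charge from the secondary centre to an adjacent carbon, generating a more stable tertiary carbocation.
Step 3: A lone pair on the oxygen of CH3CH2OH attacks the carbocation, forming a new C–O σ-bond and an oxonium ion.
Step 4: Deprotonation of the oxonium oxygen by solvent ethanol yields the neutral ether.
Total: 4 elementary steps.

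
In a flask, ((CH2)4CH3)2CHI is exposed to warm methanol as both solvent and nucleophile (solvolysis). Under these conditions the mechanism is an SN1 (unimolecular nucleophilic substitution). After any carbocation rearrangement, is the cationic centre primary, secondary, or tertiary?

secondary

Step 1: Ionisation: the C–I σ-bond cleaves heterolytically; both bonding electrons depart with I⁻, leaving a secondary carbocation at the α-carbon.
No single 1,2-shift to an adjacent carbon would give a more-substituted cation, so no rearrangement occurs.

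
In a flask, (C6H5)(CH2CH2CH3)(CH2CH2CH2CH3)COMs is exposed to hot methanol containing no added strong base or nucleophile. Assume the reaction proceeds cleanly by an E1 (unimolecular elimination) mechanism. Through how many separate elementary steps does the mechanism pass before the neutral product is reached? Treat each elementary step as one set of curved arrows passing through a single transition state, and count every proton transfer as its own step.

2

Step 1: Rate-determining heterolysis of the C–O bond gives MsO⁻ and a tertiary carbocation.
(No 1,2-shift: no single shift to an adjacent carbon would give a more stable cation.)
Step 2: A weak base (a methanol molecule from the solvent) removes a proton from a carbon adjacent to the cationic centre; the electrons of that C–H bond become the new π(C=C) bond, giving the alkene.
Total: 2 elementary steps.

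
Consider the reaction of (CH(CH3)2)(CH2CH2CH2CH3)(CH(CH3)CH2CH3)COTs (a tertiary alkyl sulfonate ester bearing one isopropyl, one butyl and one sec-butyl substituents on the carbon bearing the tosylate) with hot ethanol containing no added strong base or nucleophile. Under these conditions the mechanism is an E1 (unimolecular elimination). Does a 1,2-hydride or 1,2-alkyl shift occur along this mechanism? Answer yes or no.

no

The first-formed carbocation is tertiary.
No single 1,2-shift to an adjacent carbon would produce a more-substituted cation than the one already present, so no rearrangement occurs.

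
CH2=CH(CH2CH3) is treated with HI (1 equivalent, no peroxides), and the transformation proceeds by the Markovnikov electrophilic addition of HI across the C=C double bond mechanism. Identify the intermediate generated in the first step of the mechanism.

secondary carbocation

Step 1: The π electrons of the C=C bond attack a proton of HI; Markovnikov addition places the new C–H on the less-substituted alkene carbon, so the positive charge ends up on the more-substituted carbon — a secondary carbocation. The H–I bond breaks heterolytically, releasing I⁻.
After step 1 the species present is a secondary carbocation.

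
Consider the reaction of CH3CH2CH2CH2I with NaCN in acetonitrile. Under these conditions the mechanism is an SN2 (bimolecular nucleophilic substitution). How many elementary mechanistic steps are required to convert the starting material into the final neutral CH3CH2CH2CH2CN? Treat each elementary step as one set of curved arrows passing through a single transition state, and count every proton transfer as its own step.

1

Step 1: The cyanide nucleophile donates a lone pair from C to the α-carbon in a backside attack; simultaneously the C–I σ-bond breaks and both of its electrons leave with I⁻. One concerted step with inversion of configuration.
Total: 1 elementary step.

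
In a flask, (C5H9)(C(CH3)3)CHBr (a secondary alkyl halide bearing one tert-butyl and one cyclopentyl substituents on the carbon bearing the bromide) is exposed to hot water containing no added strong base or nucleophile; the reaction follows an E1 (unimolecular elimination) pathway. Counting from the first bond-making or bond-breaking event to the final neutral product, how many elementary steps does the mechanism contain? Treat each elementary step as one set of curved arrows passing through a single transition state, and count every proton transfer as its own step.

3

Step 1: Rate-determining heterolysis of the C–Br bond gives Br⁻ and a secondary carbocation.
Step 2: A 1,2-hydride shift from the adjacent cyclopentyl carbon moves the positive charge from the secondary centre to an adjacent carbon, generating a more stable tertiary carbocation.
Step 3: A weak base (a water molecule from the solvent) removes a proton from a carbon adjacent to the cationic centre; the electrons of that C–H bond become the new π(C=C) bond, giving the alkene.
Total: 3 elementary steps.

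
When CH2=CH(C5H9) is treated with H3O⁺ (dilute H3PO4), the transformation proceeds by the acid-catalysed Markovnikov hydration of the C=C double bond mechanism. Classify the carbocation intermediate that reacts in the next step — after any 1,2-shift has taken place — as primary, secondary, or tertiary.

tertiary

Step 1: Protonation of the alkene by H3O⁺: the π bond acts as the nucleophile and picks up H⁺, giving the more stable (Markovnikov) secondary carbocation. H2O is released.
Step 2: A hydride (H with its bonding pair) migrates from the adjacent cyclopentyl carbon to the cationic centre — a 1,2-hydride shift — upgrading the secondary cation to a tertiary one.
The cation rearranges from secondary to tertiary via a 1,2-hydride shift from the adjacent cyclopentyl carbon; the tertiary cation is what reacts next.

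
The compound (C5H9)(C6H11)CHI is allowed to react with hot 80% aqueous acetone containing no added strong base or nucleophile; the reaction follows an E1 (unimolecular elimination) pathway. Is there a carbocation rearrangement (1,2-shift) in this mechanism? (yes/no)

yes

The first-formed carbocation is secondary.
The adjacent cyclopentyl carbon already bears 2 other carbon substituents and has a hydrogen to migrate; after a 1,2-hydride shift from that carbon the positive charge sits on a tertiary centre.
Tertiary is more stable than secondary, so the shift occurs.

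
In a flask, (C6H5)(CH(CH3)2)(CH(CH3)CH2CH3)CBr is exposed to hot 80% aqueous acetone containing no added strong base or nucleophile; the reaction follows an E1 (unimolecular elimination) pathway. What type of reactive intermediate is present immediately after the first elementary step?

tertiary carbocation

Step 1: The C–Br bond breaks with both electrons going to the bromide; Br⁻ leaves and a tertiary carbocation remains.
After step 1 the species present is a tertiary carbocation.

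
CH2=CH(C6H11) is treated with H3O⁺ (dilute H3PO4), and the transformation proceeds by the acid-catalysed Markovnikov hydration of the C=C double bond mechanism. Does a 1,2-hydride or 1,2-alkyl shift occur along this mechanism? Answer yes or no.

yes

The first-formed carbocation is secondary.
The adjacent cyclohexyl carbon already bears 2 other carbon substituents and has a hydrogen to migrate; after a 1,2-hydride shift from that carbon the positive charge sits on a tertiary centre.
Tertiary is more stable than secondary, so the shift occurs.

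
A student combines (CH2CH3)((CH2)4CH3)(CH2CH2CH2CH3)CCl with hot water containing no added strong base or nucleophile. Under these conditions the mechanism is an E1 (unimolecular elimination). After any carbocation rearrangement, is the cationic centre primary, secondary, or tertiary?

Step 1: Ionisation: the C–Cl σ-bond cleaves heterolytically; both bonding electrons depart with Cl⁻, leaving a tertiary carbocation at the α-carbon.
No single 1,2-shift to an adjacent carbon would give a more-substituted cation, so no rearrangement occurs.

tertiary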